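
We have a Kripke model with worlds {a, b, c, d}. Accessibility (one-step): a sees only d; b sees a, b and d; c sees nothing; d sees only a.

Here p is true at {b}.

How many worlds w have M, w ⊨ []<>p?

1

a: successors {d}; <>p there: d:F. ✗
b: successors {a, b, d}; <>p there: a:F, b:T, d:F. ✗
c: no successors, so []<>p holds vacuously. ✓
d: successors {a}; <>p there: a:F. ✗
Satisfying worlds: {c}.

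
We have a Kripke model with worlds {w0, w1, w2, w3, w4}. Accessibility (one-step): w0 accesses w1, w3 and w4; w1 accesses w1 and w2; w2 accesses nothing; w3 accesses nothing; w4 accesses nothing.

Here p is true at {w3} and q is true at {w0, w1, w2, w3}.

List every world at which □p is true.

w0: successors {w1, w3, w4}; p there: w1:F, w3:T, w4:F. ✗
w1: successors {w1, w2}; p there: w1:F, w2:F. ✗
w2: no successors, so □p holds vacuously. ✓
w3: no successors, so □p holds vacuously. ✓
w4: no successors, so □p holds vacuously. ✓

{w2, w3, w4}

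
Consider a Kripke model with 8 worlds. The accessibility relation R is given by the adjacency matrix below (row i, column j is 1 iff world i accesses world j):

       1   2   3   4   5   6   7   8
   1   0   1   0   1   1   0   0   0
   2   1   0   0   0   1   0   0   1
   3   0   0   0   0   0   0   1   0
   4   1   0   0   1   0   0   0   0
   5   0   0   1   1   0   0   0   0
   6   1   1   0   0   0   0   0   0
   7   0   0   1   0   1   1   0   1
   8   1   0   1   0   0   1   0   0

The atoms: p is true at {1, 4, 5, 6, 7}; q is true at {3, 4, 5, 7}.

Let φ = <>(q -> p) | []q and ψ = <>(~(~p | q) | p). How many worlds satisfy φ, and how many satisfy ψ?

For <>(q -> p) | []q:
1: <>(q -> p) is T, []q is F. ✓
2: <>(q -> p) is T, []q is F. ✓
3: <>(q -> p) is T, []q is T. ✓
4: <>(q -> p) is T, []q is F. ✓
5: <>(q -> p) is T, []q is T. ✓
6: <>(q -> p) is T, []q is F. ✓
7: <>(q -> p) is T, []q is F. ✓
8: <>(q -> p) is T, []q is F. ✓
— 8 worlds.
For <>(~(~p | q) | p):
1: successors {2, 4, 5}; ~(~p | q) | p there: 2:F, 4:T, 5:T. ✓
2: successors {1, 5, 8}; ~(~p | q) | p there: 1:T, 5:T, 8:F. ✓
3: successors {7}; ~(~p | q) | p there: 7:T. ✓
4: successors {1, 4}; ~(~p | q) | p there: 1:T, 4:T. ✓
5: successors {3, 4}; ~(~p | q) | p there: 3:F, 4:T. ✓
6: successors {1, 2}; ~(~p | q) | p there: 1:T, 2:F. ✓
7: successors {3, 5, 6, 8}; ~(~p | q) | p there: 3:F, 5:T, 6:T, 8:F. ✓
8: successors {1, 3, 6}; ~(~p | q) | p there: 1:T, 3:F, 6:T. ✓
— 8 worlds.

8 and 8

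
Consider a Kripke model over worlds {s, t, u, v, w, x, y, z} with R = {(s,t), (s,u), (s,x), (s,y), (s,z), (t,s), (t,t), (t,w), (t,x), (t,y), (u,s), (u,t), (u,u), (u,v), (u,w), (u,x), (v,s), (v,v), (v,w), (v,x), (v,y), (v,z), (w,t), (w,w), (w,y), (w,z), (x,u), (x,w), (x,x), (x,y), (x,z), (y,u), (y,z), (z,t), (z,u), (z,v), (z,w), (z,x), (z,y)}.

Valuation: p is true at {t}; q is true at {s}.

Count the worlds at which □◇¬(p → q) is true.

s: successors {t, u, x, y, z}; ◇¬(p → q) there: t:T, u:T, x:F, y:F, z:T. ✗
t: successors {s, t, w, x, y}; ◇¬(p → q) there: s:T, t:T, w:T, x:F, y:F. ✗
u: successors {s, t, u, v, w, x}; ◇¬(p → q) there: s:T, t:T, u:T, v:F, w:T, x:F. ✗
v: successors {s, v, w, x, y, z}; ◇¬(p → q) there: s:T, v:F, w:T, x:F, y:F, z:T. ✗
w: successors {t, w, y, z}; ◇¬(p → q) there: t:T, w:T, y:F, z:T. ✗
x: successors {u, w, x, y, z}; ◇¬(p → q) there: u:T, w:T, x:F, y:F, z:T. ✗
y: successors {u, z}; ◇¬(p → q) there: u:T, z:T. ✓
z: successors {t, u, v, w, x, y}; ◇¬(p → q) there: t:T, u:T, v:F, w:T, x:F, y:F. ✗
Satisfying worlds: {y}.

1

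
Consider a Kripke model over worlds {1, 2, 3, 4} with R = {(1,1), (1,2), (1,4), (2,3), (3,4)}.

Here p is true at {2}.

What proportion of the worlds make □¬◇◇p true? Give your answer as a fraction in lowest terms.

3/4

1: successors {1, 2, 4}; ¬◇◇p there: 1:F, 2:T, 4:T. ✗
2: successors {3}; ¬◇◇p there: 3:T. ✓
3: successors {4}; ¬◇◇p there: 4:T. ✓
4: no successors, so □¬◇◇p holds vacuously. ✓
That's 3 of 4 worlds, so 3/4.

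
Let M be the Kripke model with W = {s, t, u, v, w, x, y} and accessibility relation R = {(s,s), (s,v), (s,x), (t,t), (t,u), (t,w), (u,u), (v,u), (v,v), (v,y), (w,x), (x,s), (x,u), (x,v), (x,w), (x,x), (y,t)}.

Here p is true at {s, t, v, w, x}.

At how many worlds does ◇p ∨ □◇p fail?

s: ◇p is T, □◇p is T. ✓
t: ◇p is T, □◇p is F. ✓
u: ◇p is F, □◇p is F. ✗
v: ◇p is T, □◇p is F. ✓
w: ◇p is T, □◇p is T. ✓
x: ◇p is T, □◇p is F. ✓
y: ◇p is T, □◇p is T. ✓
Satisfying worlds: {s, t, v, w, x, y}.
So ◇p ∨ □◇p fails at the other 1 world.

1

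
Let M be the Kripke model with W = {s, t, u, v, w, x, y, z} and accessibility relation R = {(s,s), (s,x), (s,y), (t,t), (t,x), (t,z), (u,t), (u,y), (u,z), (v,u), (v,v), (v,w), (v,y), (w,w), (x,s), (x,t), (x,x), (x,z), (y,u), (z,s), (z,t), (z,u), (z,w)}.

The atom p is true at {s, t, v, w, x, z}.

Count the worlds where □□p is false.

s: successors {s, x, y}; □p there: s:F, x:T, y:F. ✗
t: successors {t, x, z}; □p there: t:T, x:T, z:F. ✗
u: successors {t, y, z}; □p there: t:T, y:F, z:F. ✗
v: successors {u, v, w, y}; □p there: u:F, v:F, w:T, y:F. ✗
w: successors {w}; □p there: w:T. ✓
x: successors {s, t, x, z}; □p there: s:F, t:T, x:T, z:F. ✗
y: successors {u}; □p there: u:F. ✗
z: successors {s, t, u, w}; □p there: s:F, t:T, u:F, w:T. ✗
Satisfying worlds: {w}.
So □□p fails at the other 7 worlds.

7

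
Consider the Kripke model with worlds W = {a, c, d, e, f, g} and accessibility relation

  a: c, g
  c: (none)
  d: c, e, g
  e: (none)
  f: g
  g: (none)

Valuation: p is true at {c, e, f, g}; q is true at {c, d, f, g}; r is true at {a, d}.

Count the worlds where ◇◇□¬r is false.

6

a: successors {c, g}; ◇□¬r there: c:F, g:F. ✗
c: no successors, so ◇◇□¬r fails. ✗
d: successors {c, e, g}; ◇□¬r there: c:F, e:F, g:F. ✗
e: no successors, so ◇◇□¬r fails. ✗
f: successors {g}; ◇□¬r there: g:F. ✗
g: no successors, so ◇◇□¬r fails. ✗
Satisfying worlds: ∅.
So ◇◇□¬r fails at the other 6 worlds.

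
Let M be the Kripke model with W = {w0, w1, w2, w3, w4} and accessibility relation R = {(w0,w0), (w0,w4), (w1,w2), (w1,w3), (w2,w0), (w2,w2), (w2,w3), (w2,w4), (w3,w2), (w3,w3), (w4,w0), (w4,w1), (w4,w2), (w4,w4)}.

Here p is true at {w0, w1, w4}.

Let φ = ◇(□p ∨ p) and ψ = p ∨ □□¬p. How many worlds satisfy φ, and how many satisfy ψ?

3 and 3

For ◇(□p ∨ p):
w0: successors {w0, w4}; □p ∨ p there: w0:T, w4:T. ✓
w1: successors {w2, w3}; □p ∨ p there: w2:F, w3:F. ✗
w2: successors {w0, w2, w3, w4}; □p ∨ p there: w0:T, w2:F, w3:F, w4:T. ✓
w3: successors {w2, w3}; □p ∨ p there: w2:F, w3:F. ✗
w4: successors {w0, w1, w2, w4}; □p ∨ p there: w0:T, w1:T, w2:F, w4:T. ✓
— 3 worlds.
For p ∨ □□¬p:
w0: p is T, □□¬p is F. ✓
w1: p is T, □□¬p is F. ✓
w2: p is F, □□¬p is F. ✗
w3: p is F, □□¬p is F. ✗
w4: p is T, □□¬p is F. ✓
— 3 worlds.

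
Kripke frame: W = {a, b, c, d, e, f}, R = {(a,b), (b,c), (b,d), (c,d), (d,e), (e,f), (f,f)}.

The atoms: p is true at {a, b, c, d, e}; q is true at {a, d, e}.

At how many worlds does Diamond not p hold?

a: successors {b}; not p there: b:F. ✗
b: successors {c, d}; not p there: c:F, d:F. ✗
c: successors {d}; not p there: d:F. ✗
d: successors {e}; not p there: e:F. ✗
e: successors {f}; not p there: f:T. ✓
f: successors {f}; not p there: f:T. ✓
Satisfying worlds: {e, f}.

2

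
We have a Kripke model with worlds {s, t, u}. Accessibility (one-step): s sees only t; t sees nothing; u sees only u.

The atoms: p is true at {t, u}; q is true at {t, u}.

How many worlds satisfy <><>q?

1

s: successors {t}; <>q there: t:F. ✗
t: no successors, so <><>q fails. ✗
u: successors {u}; <>q there: u:T. ✓
Satisfying worlds: {u}.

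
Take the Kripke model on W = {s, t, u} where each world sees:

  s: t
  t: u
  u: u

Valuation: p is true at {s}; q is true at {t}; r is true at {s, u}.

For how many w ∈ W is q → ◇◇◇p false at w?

s: q is F, ◇◇◇p is F. ✓
t: q is T, ◇◇◇p is F. ✗
u: q is F, ◇◇◇p is F. ✓
Satisfying worlds: {s, u}.
So q → ◇◇◇p fails at the other 1 world.

1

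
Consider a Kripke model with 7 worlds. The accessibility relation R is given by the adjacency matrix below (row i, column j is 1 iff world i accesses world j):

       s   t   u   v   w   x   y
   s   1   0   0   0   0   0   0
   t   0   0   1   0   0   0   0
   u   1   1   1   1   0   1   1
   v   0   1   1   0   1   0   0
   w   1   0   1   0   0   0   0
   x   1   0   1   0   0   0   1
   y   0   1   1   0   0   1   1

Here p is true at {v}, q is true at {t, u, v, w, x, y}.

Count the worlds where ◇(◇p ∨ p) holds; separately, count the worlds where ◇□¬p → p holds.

For ◇(◇p ∨ p):
s: successors {s}; ◇p ∨ p there: s:F. ✗
t: successors {u}; ◇p ∨ p there: u:T. ✓
u: successors {s, t, u, v, x, y}; ◇p ∨ p there: s:F, t:F, u:T, v:T, x:F, y:F. ✓
v: successors {t, u, w}; ◇p ∨ p there: t:F, u:T, w:F. ✓
w: successors {s, u}; ◇p ∨ p there: s:F, u:T. ✓
x: successors {s, u, y}; ◇p ∨ p there: s:F, u:T, y:F. ✓
y: successors {t, u, x, y}; ◇p ∨ p there: t:F, u:T, x:F, y:F. ✓
— 6 worlds.
For ◇□¬p → p:
s: ◇□¬p is T, p is F. ✗
t: ◇□¬p is F, p is F. ✓
u: ◇□¬p is T, p is F. ✗
v: ◇□¬p is T, p is T. ✓
w: ◇□¬p is T, p is F. ✗
x: ◇□¬p is T, p is F. ✗
y: ◇□¬p is T, p is F. ✗
— 2 worlds.

6 and 2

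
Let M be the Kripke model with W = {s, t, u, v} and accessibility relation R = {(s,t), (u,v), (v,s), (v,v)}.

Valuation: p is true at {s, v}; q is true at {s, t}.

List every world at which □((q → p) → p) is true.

{s, t, u, v}

s: successors {t}; (q → p) → p there: t:T. ✓
t: no successors, so □((q → p) → p) holds vacuously. ✓
u: successors {v}; (q → p) → p there: v:T. ✓
v: successors {s, v}; (q → p) → p there: s:T, v:T. ✓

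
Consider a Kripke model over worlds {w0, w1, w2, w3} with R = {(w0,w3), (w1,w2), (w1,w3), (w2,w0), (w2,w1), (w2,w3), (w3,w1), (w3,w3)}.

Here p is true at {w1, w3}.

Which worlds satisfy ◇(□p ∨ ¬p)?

w0: successors {w3}; □p ∨ ¬p there: w3:T. ✓
w1: successors {w2, w3}; □p ∨ ¬p there: w2:T, w3:T. ✓
w2: successors {w0, w1, w3}; □p ∨ ¬p there: w0:T, w1:F, w3:T. ✓
w3: successors {w1, w3}; □p ∨ ¬p there: w1:F, w3:T. ✓

{w0, w1, w2, w3}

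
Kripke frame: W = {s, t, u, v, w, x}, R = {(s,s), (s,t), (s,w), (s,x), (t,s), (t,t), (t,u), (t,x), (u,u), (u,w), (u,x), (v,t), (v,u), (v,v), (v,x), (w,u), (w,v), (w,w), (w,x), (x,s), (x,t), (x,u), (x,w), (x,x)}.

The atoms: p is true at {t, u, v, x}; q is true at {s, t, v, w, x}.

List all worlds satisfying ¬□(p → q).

{t, u, v, w, x}

s: □(p → q) is T. ✗
t: □(p → q) is F. ✓
u: □(p → q) is F. ✓
v: □(p → q) is F. ✓
w: □(p → q) is F. ✓
x: □(p → q) is F. ✓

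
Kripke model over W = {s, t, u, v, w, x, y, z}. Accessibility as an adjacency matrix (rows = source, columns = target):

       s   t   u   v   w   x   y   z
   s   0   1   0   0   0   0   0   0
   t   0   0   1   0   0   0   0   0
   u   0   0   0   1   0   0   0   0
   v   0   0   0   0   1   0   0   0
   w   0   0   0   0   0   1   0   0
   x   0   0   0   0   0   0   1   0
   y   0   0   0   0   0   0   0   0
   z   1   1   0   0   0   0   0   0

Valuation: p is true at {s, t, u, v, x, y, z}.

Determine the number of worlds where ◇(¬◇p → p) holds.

s: successors {t}; ¬◇p → p there: t:T. ✓
t: successors {u}; ¬◇p → p there: u:T. ✓
u: successors {v}; ¬◇p → p there: v:T. ✓
v: successors {w}; ¬◇p → p there: w:T. ✓
w: successors {x}; ¬◇p → p there: x:T. ✓
x: successors {y}; ¬◇p → p there: y:T. ✓
y: no successors, so ◇(¬◇p → p) fails. ✗
z: successors {s, t}; ¬◇p → p there: s:T, t:T. ✓
Satisfying worlds: {s, t, u, v, w, x, z}.

7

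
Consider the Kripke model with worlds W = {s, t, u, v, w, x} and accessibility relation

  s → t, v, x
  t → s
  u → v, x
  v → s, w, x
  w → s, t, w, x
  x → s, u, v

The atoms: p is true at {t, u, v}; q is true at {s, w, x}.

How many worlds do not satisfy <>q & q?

3

s: <>q is T, q is T. ✓
t: <>q is T, q is F. ✗
u: <>q is T, q is F. ✗
v: <>q is T, q is F. ✗
w: <>q is T, q is T. ✓
x: <>q is T, q is T. ✓
Satisfying worlds: {s, w, x}.
So <>q & q fails at the other 3 worlds.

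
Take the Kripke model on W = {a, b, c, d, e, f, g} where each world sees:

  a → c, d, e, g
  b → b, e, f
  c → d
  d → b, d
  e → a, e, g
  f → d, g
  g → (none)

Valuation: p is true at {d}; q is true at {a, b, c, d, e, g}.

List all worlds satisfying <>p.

{a, c, d, f}

a: successors {c, d, e, g}; p there: c:F, d:T, e:F, g:F. ✓
b: successors {b, e, f}; p there: b:F, e:F, f:F. ✗
c: successors {d}; p there: d:T. ✓
d: successors {b, d}; p there: b:F, d:T. ✓
e: successors {a, e, g}; p there: a:F, e:F, g:F. ✗
f: successors {d, g}; p there: d:T, g:F. ✓
g: no successors, so <>p fails. ✗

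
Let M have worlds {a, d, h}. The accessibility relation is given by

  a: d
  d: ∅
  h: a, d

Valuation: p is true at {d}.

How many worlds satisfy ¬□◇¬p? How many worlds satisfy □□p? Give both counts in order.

For ¬□◇¬p:
a: □◇¬p is F. ✓
d: □◇¬p is T. ✗
h: □◇¬p is F. ✓
— 2 worlds.
For □□p:
a: successors {d}; □p there: d:T. ✓
d: no successors, so □□p holds vacuously. ✓
h: successors {a, d}; □p there: a:T, d:T. ✓
— 3 worlds.

2 and 3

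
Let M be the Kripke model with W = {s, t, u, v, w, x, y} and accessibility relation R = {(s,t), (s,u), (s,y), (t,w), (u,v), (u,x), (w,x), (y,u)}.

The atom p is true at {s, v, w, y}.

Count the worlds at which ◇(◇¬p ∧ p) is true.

s: successors {t, u, y}; ◇¬p ∧ p there: t:F, u:F, y:T. ✓
t: successors {w}; ◇¬p ∧ p there: w:T. ✓
u: successors {v, x}; ◇¬p ∧ p there: v:F, x:F. ✗
v: no successors, so ◇(◇¬p ∧ p) fails. ✗
w: successors {x}; ◇¬p ∧ p there: x:F. ✗
x: no successors, so ◇(◇¬p ∧ p) fails. ✗
y: successors {u}; ◇¬p ∧ p there: u:F. ✗
Satisfying worlds: {s, t}.

2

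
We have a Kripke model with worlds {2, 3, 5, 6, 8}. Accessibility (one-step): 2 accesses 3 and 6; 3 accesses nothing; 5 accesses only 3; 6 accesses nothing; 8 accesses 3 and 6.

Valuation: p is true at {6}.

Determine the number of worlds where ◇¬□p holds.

2: successors {3, 6}; ¬□p there: 3:F, 6:F. ✗
3: no successors, so ◇¬□p fails. ✗
5: successors {3}; ¬□p there: 3:F. ✗
6: no successors, so ◇¬□p fails. ✗
8: successors {3, 6}; ¬□p there: 3:F, 6:F. ✗
Satisfying worlds: ∅.

0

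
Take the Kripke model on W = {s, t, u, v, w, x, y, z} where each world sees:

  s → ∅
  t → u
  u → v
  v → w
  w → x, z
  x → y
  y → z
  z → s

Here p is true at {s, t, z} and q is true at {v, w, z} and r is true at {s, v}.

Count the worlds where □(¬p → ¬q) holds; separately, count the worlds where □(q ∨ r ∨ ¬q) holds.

6 and 8

For □(¬p → ¬q):
s: no successors, so □(¬p → ¬q) holds vacuously. ✓
t: successors {u}; ¬p → ¬q there: u:T. ✓
u: successors {v}; ¬p → ¬q there: v:F. ✗
v: successors {w}; ¬p → ¬q there: w:F. ✗
w: successors {x, z}; ¬p → ¬q there: x:T, z:T. ✓
x: successors {y}; ¬p → ¬q there: y:T. ✓
y: successors {z}; ¬p → ¬q there: z:T. ✓
z: successors {s}; ¬p → ¬q there: s:T. ✓
— 6 worlds.
For □(q ∨ r ∨ ¬q):
s: no successors, so □(q ∨ r ∨ ¬q) holds vacuously. ✓
t: successors {u}; q ∨ r ∨ ¬q there: u:T. ✓
u: successors {v}; q ∨ r ∨ ¬q there: v:T. ✓
v: successors {w}; q ∨ r ∨ ¬q there: w:T. ✓
w: successors {x, z}; q ∨ r ∨ ¬q there: x:T, z:T. ✓
x: successors {y}; q ∨ r ∨ ¬q there: y:T. ✓
y: successors {z}; q ∨ r ∨ ¬q there: z:T. ✓
z: successors {s}; q ∨ r ∨ ¬q there: s:T. ✓
— 8 worlds.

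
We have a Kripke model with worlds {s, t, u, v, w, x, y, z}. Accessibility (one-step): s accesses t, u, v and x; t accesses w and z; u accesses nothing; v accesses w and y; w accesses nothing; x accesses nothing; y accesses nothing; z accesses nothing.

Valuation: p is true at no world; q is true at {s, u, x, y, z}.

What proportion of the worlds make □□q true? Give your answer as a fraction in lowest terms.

7/8

s: successors {t, u, v, x}; □q there: t:F, u:T, v:F, x:T. ✗
t: successors {w, z}; □q there: w:T, z:T. ✓
u: no successors, so □□q holds vacuously. ✓
v: successors {w, y}; □q there: w:T, y:T. ✓
w: no successors, so □□q holds vacuously. ✓
x: no successors, so □□q holds vacuously. ✓
y: no successors, so □□q holds vacuously. ✓
z: no successors, so □□q holds vacuously. ✓
That's 7 of 8 worlds, so 7/8.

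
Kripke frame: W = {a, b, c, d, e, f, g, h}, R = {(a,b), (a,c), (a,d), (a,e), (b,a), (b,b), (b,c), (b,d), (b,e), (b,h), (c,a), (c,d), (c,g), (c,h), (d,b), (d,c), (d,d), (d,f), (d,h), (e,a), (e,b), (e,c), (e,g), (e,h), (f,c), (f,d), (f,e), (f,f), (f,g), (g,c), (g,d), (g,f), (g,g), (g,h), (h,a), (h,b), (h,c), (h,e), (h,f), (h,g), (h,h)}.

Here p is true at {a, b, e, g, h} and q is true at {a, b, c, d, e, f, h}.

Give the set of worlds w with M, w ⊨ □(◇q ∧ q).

a: successors {b, c, d, e}; ◇q ∧ q there: b:T, c:T, d:T, e:T. ✓
b: successors {a, b, c, d, e, h}; ◇q ∧ q there: a:T, b:T, c:T, d:T, e:T, h:T. ✓
c: successors {a, d, g, h}; ◇q ∧ q there: a:T, d:T, g:F, h:T. ✗
d: successors {b, c, d, f, h}; ◇q ∧ q there: b:T, c:T, d:T, f:T, h:T. ✓
e: successors {a, b, c, g, h}; ◇q ∧ q there: a:T, b:T, c:T, g:F, h:T. ✗
f: successors {c, d, e, f, g}; ◇q ∧ q there: c:T, d:T, e:T, f:T, g:F. ✗
g: successors {c, d, f, g, h}; ◇q ∧ q there: c:T, d:T, f:T, g:F, h:T. ✗
h: successors {a, b, c, e, f, g, h}; ◇q ∧ q there: a:T, b:T, c:T, e:T, f:T, g:F, h:T. ✗

{a, b, d}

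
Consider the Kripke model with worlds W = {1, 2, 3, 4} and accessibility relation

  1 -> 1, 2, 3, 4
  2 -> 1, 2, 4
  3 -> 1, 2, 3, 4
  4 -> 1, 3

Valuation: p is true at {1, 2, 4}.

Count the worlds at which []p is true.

1: successors {1, 2, 3, 4}; p there: 1:T, 2:T, 3:F, 4:T. ✗
2: successors {1, 2, 4}; p there: 1:T, 2:T, 4:T. ✓
3: successors {1, 2, 3, 4}; p there: 1:T, 2:T, 3:F, 4:T. ✗
4: successors {1, 3}; p there: 1:T, 3:F. ✗
Satisfying worlds: {2}.

1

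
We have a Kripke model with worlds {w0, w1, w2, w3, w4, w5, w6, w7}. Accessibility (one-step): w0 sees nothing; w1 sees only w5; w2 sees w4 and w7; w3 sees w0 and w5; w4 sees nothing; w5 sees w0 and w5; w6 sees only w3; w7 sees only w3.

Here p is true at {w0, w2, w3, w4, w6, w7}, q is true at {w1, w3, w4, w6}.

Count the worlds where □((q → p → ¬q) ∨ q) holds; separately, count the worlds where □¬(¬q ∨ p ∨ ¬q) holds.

For □((q → p → ¬q) ∨ q):
w0: no successors, so □((q → p → ¬q) ∨ q) holds vacuously. ✓
w1: successors {w5}; (q → p → ¬q) ∨ q there: w5:T. ✓
w2: successors {w4, w7}; (q → p → ¬q) ∨ q there: w4:T, w7:T. ✓
w3: successors {w0, w5}; (q → p → ¬q) ∨ q there: w0:T, w5:T. ✓
w4: no successors, so □((q → p → ¬q) ∨ q) holds vacuously. ✓
w5: successors {w0, w5}; (q → p → ¬q) ∨ q there: w0:T, w5:T. ✓
w6: successors {w3}; (q → p → ¬q) ∨ q there: w3:T. ✓
w7: successors {w3}; (q → p → ¬q) ∨ q there: w3:T. ✓
— 8 worlds.
For □¬(¬q ∨ p ∨ ¬q):
w0: no successors, so □¬(¬q ∨ p ∨ ¬q) holds vacuously. ✓
w1: successors {w5}; ¬(¬q ∨ p ∨ ¬q) there: w5:F. ✗
w2: successors {w4, w7}; ¬(¬q ∨ p ∨ ¬q) there: w4:F, w7:F. ✗
w3: successors {w0, w5}; ¬(¬q ∨ p ∨ ¬q) there: w0:F, w5:F. ✗
w4: no successors, so □¬(¬q ∨ p ∨ ¬q) holds vacuously. ✓
w5: successors {w0, w5}; ¬(¬q ∨ p ∨ ¬q) there: w0:F, w5:F. ✗
w6: successors {w3}; ¬(¬q ∨ p ∨ ¬q) there: w3:F. ✗
w7: successors {w3}; ¬(¬q ∨ p ∨ ¬q) there: w3:F. ✗
— 2 worlds.

8 and 2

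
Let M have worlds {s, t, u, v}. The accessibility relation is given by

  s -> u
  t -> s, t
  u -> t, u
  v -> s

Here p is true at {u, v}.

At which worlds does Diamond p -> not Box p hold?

{t, u, v}

s: Diamond p is T, not Box p is F. ✗
t: Diamond p is F, not Box p is T. ✓
u: Diamond p is T, not Box p is T. ✓
v: Diamond p is F, not Box p is T. ✓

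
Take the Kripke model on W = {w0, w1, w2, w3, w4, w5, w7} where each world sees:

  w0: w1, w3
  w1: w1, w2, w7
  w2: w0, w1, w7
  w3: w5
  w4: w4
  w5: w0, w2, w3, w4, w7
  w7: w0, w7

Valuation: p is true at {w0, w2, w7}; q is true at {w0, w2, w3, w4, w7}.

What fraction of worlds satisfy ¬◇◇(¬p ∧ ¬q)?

w0: ◇◇(¬p ∧ ¬q) is T. ✗
w1: ◇◇(¬p ∧ ¬q) is T. ✗
w2: ◇◇(¬p ∧ ¬q) is T. ✗
w3: ◇◇(¬p ∧ ¬q) is F. ✓
w4: ◇◇(¬p ∧ ¬q) is F. ✓
w5: ◇◇(¬p ∧ ¬q) is T. ✗
w7: ◇◇(¬p ∧ ¬q) is T. ✗
That's 2 of 7 worlds, so 2/7.

2/7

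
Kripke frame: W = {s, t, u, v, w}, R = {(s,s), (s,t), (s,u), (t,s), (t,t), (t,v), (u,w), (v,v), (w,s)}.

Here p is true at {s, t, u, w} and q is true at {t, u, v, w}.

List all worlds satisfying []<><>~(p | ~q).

{t, v, w}

s: successors {s, t, u}; <><>~(p | ~q) there: s:T, t:T, u:F. ✗
t: successors {s, t, v}; <><>~(p | ~q) there: s:T, t:T, v:T. ✓
u: successors {w}; <><>~(p | ~q) there: w:F. ✗
v: successors {v}; <><>~(p | ~q) there: v:T. ✓
w: successors {s}; <><>~(p | ~q) there: s:T. ✓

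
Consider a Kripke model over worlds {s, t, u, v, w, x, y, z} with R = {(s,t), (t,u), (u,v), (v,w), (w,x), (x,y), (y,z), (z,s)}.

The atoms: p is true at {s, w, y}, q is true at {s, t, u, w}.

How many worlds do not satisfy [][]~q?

s: successors {t}; []~q there: t:F. ✗
t: successors {u}; []~q there: u:T. ✓
u: successors {v}; []~q there: v:F. ✗
v: successors {w}; []~q there: w:T. ✓
w: successors {x}; []~q there: x:T. ✓
x: successors {y}; []~q there: y:T. ✓
y: successors {z}; []~q there: z:F. ✗
z: successors {s}; []~q there: s:F. ✗
Satisfying worlds: {t, v, w, x}.
So [][]~q fails at the other 4 worlds.

4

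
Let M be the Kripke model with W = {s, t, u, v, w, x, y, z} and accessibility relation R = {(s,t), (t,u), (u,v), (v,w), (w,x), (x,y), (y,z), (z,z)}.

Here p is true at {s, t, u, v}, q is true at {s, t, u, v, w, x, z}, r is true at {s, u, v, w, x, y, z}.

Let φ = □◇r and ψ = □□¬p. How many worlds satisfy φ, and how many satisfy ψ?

For □◇r:
s: successors {t}; ◇r there: t:T. ✓
t: successors {u}; ◇r there: u:T. ✓
u: successors {v}; ◇r there: v:T. ✓
v: successors {w}; ◇r there: w:T. ✓
w: successors {x}; ◇r there: x:T. ✓
x: successors {y}; ◇r there: y:T. ✓
y: successors {z}; ◇r there: z:T. ✓
z: successors {z}; ◇r there: z:T. ✓
— 8 worlds.
For □□¬p:
s: successors {t}; □¬p there: t:F. ✗
t: successors {u}; □¬p there: u:F. ✗
u: successors {v}; □¬p there: v:T. ✓
v: successors {w}; □¬p there: w:T. ✓
w: successors {x}; □¬p there: x:T. ✓
x: successors {y}; □¬p there: y:T. ✓
y: successors {z}; □¬p there: z:T. ✓
z: successors {z}; □¬p there: z:T. ✓
— 6 worlds.

8 and 6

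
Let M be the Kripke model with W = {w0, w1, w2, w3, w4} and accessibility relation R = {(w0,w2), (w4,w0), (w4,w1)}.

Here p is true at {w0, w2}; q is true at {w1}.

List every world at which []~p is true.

{w1, w2, w3}

w0: successors {w2}; ~p there: w2:F. ✗
w1: no successors, so []~p holds vacuously. ✓
w2: no successors, so []~p holds vacuously. ✓
w3: no successors, so []~p holds vacuously. ✓
w4: successors {w0, w1}; ~p there: w0:F, w1:T. ✗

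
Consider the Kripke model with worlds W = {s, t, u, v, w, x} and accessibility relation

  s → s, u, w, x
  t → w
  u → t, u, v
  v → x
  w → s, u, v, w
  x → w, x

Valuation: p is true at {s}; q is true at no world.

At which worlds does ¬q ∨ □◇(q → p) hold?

{s, t, u, v, w, x}

s: ¬q is T, □◇(q → p) is T. ✓
t: ¬q is T, □◇(q → p) is T. ✓
u: ¬q is T, □◇(q → p) is T. ✓
v: ¬q is T, □◇(q → p) is T. ✓
w: ¬q is T, □◇(q → p) is T. ✓
x: ¬q is T, □◇(q → p) is T. ✓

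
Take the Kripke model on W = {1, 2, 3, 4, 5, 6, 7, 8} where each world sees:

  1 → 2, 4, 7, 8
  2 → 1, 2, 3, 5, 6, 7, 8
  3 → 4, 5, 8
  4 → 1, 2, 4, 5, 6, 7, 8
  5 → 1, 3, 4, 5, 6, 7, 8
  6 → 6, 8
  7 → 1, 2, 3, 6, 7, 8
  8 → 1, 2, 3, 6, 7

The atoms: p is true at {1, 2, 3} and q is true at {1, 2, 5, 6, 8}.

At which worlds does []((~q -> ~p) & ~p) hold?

{3, 6}

1: successors {2, 4, 7, 8}; (~q -> ~p) & ~p there: 2:F, 4:T, 7:T, 8:T. ✗
2: successors {1, 2, 3, 5, 6, 7, 8}; (~q -> ~p) & ~p there: 1:F, 2:F, 3:F, 5:T, 6:T, 7:T, 8:T. ✗
3: successors {4, 5, 8}; (~q -> ~p) & ~p there: 4:T, 5:T, 8:T. ✓
4: successors {1, 2, 4, 5, 6, 7, 8}; (~q -> ~p) & ~p there: 1:F, 2:F, 4:T, 5:T, 6:T, 7:T, 8:T. ✗
5: successors {1, 3, 4, 5, 6, 7, 8}; (~q -> ~p) & ~p there: 1:F, 3:F, 4:T, 5:T, 6:T, 7:T, 8:T. ✗
6: successors {6, 8}; (~q -> ~p) & ~p there: 6:T, 8:T. ✓
7: successors {1, 2, 3, 6, 7, 8}; (~q -> ~p) & ~p there: 1:F, 2:F, 3:F, 6:T, 7:T, 8:T. ✗
8: successors {1, 2, 3, 6, 7}; (~q -> ~p) & ~p there: 1:F, 2:F, 3:F, 6:T, 7:T. ✗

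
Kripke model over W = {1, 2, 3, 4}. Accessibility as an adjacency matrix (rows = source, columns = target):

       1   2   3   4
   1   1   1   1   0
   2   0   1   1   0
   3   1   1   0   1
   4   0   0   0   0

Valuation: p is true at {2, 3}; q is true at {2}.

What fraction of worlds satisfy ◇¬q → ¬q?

3/4

1: ◇¬q is T, ¬q is T. ✓
2: ◇¬q is T, ¬q is F. ✗
3: ◇¬q is T, ¬q is T. ✓
4: ◇¬q is F, ¬q is T. ✓
That's 3 of 4 worlds, so 3/4.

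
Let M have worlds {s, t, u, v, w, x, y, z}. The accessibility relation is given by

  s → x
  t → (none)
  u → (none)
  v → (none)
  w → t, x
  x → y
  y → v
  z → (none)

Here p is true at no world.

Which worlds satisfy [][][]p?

{t, u, v, x, y, z}

s: successors {x}; [][]p there: x:F. ✗
t: no successors, so [][][]p holds vacuously. ✓
u: no successors, so [][][]p holds vacuously. ✓
v: no successors, so [][][]p holds vacuously. ✓
w: successors {t, x}; [][]p there: t:T, x:F. ✗
x: successors {y}; [][]p there: y:T. ✓
y: successors {v}; [][]p there: v:T. ✓
z: no successors, so [][][]p holds vacuously. ✓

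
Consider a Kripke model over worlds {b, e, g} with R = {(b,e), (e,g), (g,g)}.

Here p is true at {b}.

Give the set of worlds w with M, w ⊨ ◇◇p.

b: successors {e}; ◇p there: e:F. ✗
e: successors {g}; ◇p there: g:F. ✗
g: successors {g}; ◇p there: g:F. ✗

∅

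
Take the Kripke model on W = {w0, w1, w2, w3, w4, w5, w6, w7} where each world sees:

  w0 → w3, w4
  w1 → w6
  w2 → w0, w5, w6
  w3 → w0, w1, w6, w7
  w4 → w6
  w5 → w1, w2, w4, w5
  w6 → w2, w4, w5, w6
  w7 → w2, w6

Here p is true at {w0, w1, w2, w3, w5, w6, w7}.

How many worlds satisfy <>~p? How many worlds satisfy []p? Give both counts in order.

For <>~p:
w0: successors {w3, w4}; ~p there: w3:F, w4:T. ✓
w1: successors {w6}; ~p there: w6:F. ✗
w2: successors {w0, w5, w6}; ~p there: w0:F, w5:F, w6:F. ✗
w3: successors {w0, w1, w6, w7}; ~p there: w0:F, w1:F, w6:F, w7:F. ✗
w4: successors {w6}; ~p there: w6:F. ✗
w5: successors {w1, w2, w4, w5}; ~p there: w1:F, w2:F, w4:T, w5:F. ✓
w6: successors {w2, w4, w5, w6}; ~p there: w2:F, w4:T, w5:F, w6:F. ✓
w7: successors {w2, w6}; ~p there: w2:F, w6:F. ✗
— 3 worlds.
For []p:
w0: successors {w3, w4}; p there: w3:T, w4:F. ✗
w1: successors {w6}; p there: w6:T. ✓
w2: successors {w0, w5, w6}; p there: w0:T, w5:T, w6:T. ✓
w3: successors {w0, w1, w6, w7}; p there: w0:T, w1:T, w6:T, w7:T. ✓
w4: successors {w6}; p there: w6:T. ✓
w5: successors {w1, w2, w4, w5}; p there: w1:T, w2:T, w4:F, w5:T. ✗
w6: successors {w2, w4, w5, w6}; p there: w2:T, w4:F, w5:T, w6:T. ✗
w7: successors {w2, w6}; p there: w2:T, w6:T. ✓
— 5 worlds.

3 and 5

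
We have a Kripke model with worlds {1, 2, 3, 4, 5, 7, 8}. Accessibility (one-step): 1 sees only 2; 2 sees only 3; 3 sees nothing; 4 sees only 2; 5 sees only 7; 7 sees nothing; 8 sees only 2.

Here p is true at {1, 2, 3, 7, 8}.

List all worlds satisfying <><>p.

1: successors {2}; <>p there: 2:T. ✓
2: successors {3}; <>p there: 3:F. ✗
3: no successors, so <><>p fails. ✗
4: successors {2}; <>p there: 2:T. ✓
5: successors {7}; <>p there: 7:F. ✗
7: no successors, so <><>p fails. ✗
8: successors {2}; <>p there: 2:T. ✓

{1, 4, 8}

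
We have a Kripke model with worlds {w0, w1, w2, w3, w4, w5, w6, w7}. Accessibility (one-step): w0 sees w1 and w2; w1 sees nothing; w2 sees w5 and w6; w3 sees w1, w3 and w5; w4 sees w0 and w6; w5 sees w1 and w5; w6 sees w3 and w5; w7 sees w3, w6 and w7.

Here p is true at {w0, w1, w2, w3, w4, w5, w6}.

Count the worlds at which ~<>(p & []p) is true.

w0: <>(p & []p) is T. ✗
w1: <>(p & []p) is F. ✓
w2: <>(p & []p) is T. ✗
w3: <>(p & []p) is T. ✗
w4: <>(p & []p) is T. ✗
w5: <>(p & []p) is T. ✗
w6: <>(p & []p) is T. ✗
w7: <>(p & []p) is T. ✗
Satisfying worlds: {w1}.

1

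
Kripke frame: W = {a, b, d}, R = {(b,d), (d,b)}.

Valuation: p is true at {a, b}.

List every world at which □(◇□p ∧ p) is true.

a: no successors, so □(◇□p ∧ p) holds vacuously. ✓
b: successors {d}; ◇□p ∧ p there: d:F. ✗
d: successors {b}; ◇□p ∧ p there: b:T. ✓

{a, d}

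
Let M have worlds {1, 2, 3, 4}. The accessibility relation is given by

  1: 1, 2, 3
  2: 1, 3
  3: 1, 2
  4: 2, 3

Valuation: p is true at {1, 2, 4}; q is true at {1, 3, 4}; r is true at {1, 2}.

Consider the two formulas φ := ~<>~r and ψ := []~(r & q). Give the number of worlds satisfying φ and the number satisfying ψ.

For ~<>~r:
1: <>~r is T. ✗
2: <>~r is T. ✗
3: <>~r is F. ✓
4: <>~r is T. ✗
— 1 world.
For []~(r & q):
1: successors {1, 2, 3}; ~(r & q) there: 1:F, 2:T, 3:T. ✗
2: successors {1, 3}; ~(r & q) there: 1:F, 3:T. ✗
3: successors {1, 2}; ~(r & q) there: 1:F, 2:T. ✗
4: successors {2, 3}; ~(r & q) there: 2:T, 3:T. ✓
— 1 world.

1 and 1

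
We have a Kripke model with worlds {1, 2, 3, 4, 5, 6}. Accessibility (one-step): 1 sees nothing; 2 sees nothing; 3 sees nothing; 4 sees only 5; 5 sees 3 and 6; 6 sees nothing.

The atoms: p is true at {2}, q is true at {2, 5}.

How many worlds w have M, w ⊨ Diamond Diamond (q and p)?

1: no successors, so Diamond Diamond (q and p) fails. ✗
2: no successors, so Diamond Diamond (q and p) fails. ✗
3: no successors, so Diamond Diamond (q and p) fails. ✗
4: successors {5}; Diamond (q and p) there: 5:F. ✗
5: successors {3, 6}; Diamond (q and p) there: 3:F, 6:F. ✗
6: no successors, so Diamond Diamond (q and p) fails. ✗
Satisfying worlds: ∅.

0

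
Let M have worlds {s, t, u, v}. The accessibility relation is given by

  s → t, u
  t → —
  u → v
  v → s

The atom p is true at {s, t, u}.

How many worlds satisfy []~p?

s: successors {t, u}; ~p there: t:F, u:F. ✗
t: no successors, so []~p holds vacuously. ✓
u: successors {v}; ~p there: v:T. ✓
v: successors {s}; ~p there: s:F. ✗
Satisfying worlds: {t, u}.

2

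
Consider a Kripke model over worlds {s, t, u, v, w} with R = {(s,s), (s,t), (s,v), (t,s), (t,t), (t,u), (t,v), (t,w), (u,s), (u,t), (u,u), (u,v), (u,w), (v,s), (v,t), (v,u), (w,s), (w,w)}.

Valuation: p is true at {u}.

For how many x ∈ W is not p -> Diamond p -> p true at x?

s: not p is T, Diamond p -> p is T. ✓
t: not p is T, Diamond p -> p is F. ✗
u: not p is F, Diamond p -> p is T. ✓
v: not p is T, Diamond p -> p is F. ✗
w: not p is T, Diamond p -> p is T. ✓
Satisfying worlds: {s, u, w}.

3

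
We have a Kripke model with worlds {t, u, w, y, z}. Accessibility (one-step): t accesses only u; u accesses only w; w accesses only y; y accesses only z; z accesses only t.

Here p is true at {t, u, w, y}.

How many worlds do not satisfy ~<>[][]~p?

t: <>[][]~p is F. ✓
u: <>[][]~p is T. ✗
w: <>[][]~p is F. ✓
y: <>[][]~p is F. ✓
z: <>[][]~p is F. ✓
Satisfying worlds: {t, w, y, z}.
So ~<>[][]~p fails at the other 1 world.

1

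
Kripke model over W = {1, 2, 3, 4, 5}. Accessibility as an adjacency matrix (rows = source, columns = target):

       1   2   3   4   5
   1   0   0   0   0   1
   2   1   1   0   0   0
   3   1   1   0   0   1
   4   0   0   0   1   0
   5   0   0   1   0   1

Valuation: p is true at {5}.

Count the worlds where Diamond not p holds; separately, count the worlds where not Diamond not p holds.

For Diamond not p:
1: successors {5}; not p there: 5:F. ✗
2: successors {1, 2}; not p there: 1:T, 2:T. ✓
3: successors {1, 2, 5}; not p there: 1:T, 2:T, 5:F. ✓
4: successors {4}; not p there: 4:T. ✓
5: successors {3, 5}; not p there: 3:T, 5:F. ✓
— 4 worlds.
For not Diamond not p:
1: Diamond not p is F. ✓
2: Diamond not p is T. ✗
3: Diamond not p is T. ✗
4: Diamond not p is T. ✗
5: Diamond not p is T. ✗
— 1 world.

4 and 1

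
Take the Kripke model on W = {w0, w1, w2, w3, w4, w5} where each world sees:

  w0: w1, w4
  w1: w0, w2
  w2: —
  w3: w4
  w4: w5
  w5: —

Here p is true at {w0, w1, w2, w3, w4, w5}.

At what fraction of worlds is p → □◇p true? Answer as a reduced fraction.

w0: p is T, □◇p is T. ✓
w1: p is T, □◇p is F. ✗
w2: p is T, □◇p is T. ✓
w3: p is T, □◇p is T. ✓
w4: p is T, □◇p is F. ✗
w5: p is T, □◇p is T. ✓
That's 4 of 6 worlds, so 4/6 = 2/3.

2/3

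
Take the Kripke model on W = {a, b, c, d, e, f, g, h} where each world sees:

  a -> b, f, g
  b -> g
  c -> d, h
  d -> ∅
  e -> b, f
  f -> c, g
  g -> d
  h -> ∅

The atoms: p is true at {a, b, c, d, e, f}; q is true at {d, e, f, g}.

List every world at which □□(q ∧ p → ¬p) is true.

{c, d, e, g, h}

a: successors {b, f, g}; □(q ∧ p → ¬p) there: b:T, f:T, g:F. ✗
b: successors {g}; □(q ∧ p → ¬p) there: g:F. ✗
c: successors {d, h}; □(q ∧ p → ¬p) there: d:T, h:T. ✓
d: no successors, so □□(q ∧ p → ¬p) holds vacuously. ✓
e: successors {b, f}; □(q ∧ p → ¬p) there: b:T, f:T. ✓
f: successors {c, g}; □(q ∧ p → ¬p) there: c:F, g:F. ✗
g: successors {d}; □(q ∧ p → ¬p) there: d:T. ✓
h: no successors, so □□(q ∧ p → ¬p) holds vacuously. ✓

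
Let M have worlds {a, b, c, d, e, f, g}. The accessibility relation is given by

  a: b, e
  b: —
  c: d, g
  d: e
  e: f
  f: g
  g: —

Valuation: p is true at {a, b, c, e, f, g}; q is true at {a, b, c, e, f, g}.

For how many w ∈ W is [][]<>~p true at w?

3

a: successors {b, e}; []<>~p there: b:T, e:F. ✗
b: no successors, so [][]<>~p holds vacuously. ✓
c: successors {d, g}; []<>~p there: d:F, g:T. ✗
d: successors {e}; []<>~p there: e:F. ✗
e: successors {f}; []<>~p there: f:F. ✗
f: successors {g}; []<>~p there: g:T. ✓
g: no successors, so [][]<>~p holds vacuously. ✓
Satisfying worlds: {b, f, g}.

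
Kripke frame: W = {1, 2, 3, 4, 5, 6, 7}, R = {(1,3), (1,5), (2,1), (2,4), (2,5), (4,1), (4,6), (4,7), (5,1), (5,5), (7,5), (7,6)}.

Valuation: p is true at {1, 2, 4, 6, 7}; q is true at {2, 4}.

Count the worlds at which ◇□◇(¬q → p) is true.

1: successors {3, 5}; □◇(¬q → p) there: 3:T, 5:F. ✓
2: successors {1, 4, 5}; □◇(¬q → p) there: 1:F, 4:F, 5:F. ✗
3: no successors, so ◇□◇(¬q → p) fails. ✗
4: successors {1, 6, 7}; □◇(¬q → p) there: 1:F, 6:T, 7:F. ✓
5: successors {1, 5}; □◇(¬q → p) there: 1:F, 5:F. ✗
6: no successors, so ◇□◇(¬q → p) fails. ✗
7: successors {5, 6}; □◇(¬q → p) there: 5:F, 6:T. ✓
Satisfying worlds: {1, 4, 7}.

3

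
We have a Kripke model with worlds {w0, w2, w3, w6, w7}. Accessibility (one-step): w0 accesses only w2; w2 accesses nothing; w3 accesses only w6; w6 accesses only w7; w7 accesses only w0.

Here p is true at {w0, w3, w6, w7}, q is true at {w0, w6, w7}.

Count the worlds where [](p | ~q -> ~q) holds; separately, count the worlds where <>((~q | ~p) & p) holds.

For [](p | ~q -> ~q):
w0: successors {w2}; p | ~q -> ~q there: w2:T. ✓
w2: no successors, so [](p | ~q -> ~q) holds vacuously. ✓
w3: successors {w6}; p | ~q -> ~q there: w6:F. ✗
w6: successors {w7}; p | ~q -> ~q there: w7:F. ✗
w7: successors {w0}; p | ~q -> ~q there: w0:F. ✗
— 2 worlds.
For <>((~q | ~p) & p):
w0: successors {w2}; (~q | ~p) & p there: w2:F. ✗
w2: no successors, so <>((~q | ~p) & p) fails. ✗
w3: successors {w6}; (~q | ~p) & p there: w6:F. ✗
w6: successors {w7}; (~q | ~p) & p there: w7:F. ✗
w7: successors {w0}; (~q | ~p) & p there: w0:F. ✗
— 0 worlds.

2 and 0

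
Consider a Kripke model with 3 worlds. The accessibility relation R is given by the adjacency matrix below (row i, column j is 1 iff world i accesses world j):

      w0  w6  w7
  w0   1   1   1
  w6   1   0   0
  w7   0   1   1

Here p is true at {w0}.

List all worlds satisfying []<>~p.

{w6}

w0: successors {w0, w6, w7}; <>~p there: w0:T, w6:F, w7:T. ✗
w6: successors {w0}; <>~p there: w0:T. ✓
w7: successors {w6, w7}; <>~p there: w6:F, w7:T. ✗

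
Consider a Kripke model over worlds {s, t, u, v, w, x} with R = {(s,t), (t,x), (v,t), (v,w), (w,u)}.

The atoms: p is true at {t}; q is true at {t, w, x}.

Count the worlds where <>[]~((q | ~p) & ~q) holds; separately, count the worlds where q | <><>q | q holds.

For <>[]~((q | ~p) & ~q):
s: successors {t}; []~((q | ~p) & ~q) there: t:T. ✓
t: successors {x}; []~((q | ~p) & ~q) there: x:T. ✓
u: no successors, so <>[]~((q | ~p) & ~q) fails. ✗
v: successors {t, w}; []~((q | ~p) & ~q) there: t:T, w:F. ✓
w: successors {u}; []~((q | ~p) & ~q) there: u:T. ✓
x: no successors, so <>[]~((q | ~p) & ~q) fails. ✗
— 4 worlds.
For q | <><>q | q:
s: q is F, <><>q | q is T. ✓
t: q is T, <><>q | q is T. ✓
u: q is F, <><>q | q is F. ✗
v: q is F, <><>q | q is T. ✓
w: q is T, <><>q | q is T. ✓
x: q is T, <><>q | q is T. ✓
— 5 worlds.

4 and 5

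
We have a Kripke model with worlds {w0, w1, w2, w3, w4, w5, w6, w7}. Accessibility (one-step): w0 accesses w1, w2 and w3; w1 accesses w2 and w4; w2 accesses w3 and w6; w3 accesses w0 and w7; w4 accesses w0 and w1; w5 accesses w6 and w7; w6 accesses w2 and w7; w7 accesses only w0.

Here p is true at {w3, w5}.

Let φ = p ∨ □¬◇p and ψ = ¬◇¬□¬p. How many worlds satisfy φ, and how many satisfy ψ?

3 and 2

For p ∨ □¬◇p:
w0: p is F, □¬◇p is F. ✗
w1: p is F, □¬◇p is F. ✗
w2: p is F, □¬◇p is T. ✓
w3: p is T, □¬◇p is F. ✓
w4: p is F, □¬◇p is F. ✗
w5: p is T, □¬◇p is T. ✓
w6: p is F, □¬◇p is F. ✗
w7: p is F, □¬◇p is F. ✗
— 3 worlds.
For ¬◇¬□¬p:
w0: ◇¬□¬p is T. ✗
w1: ◇¬□¬p is T. ✗
w2: ◇¬□¬p is F. ✓
w3: ◇¬□¬p is T. ✗
w4: ◇¬□¬p is T. ✗
w5: ◇¬□¬p is F. ✓
w6: ◇¬□¬p is T. ✗
w7: ◇¬□¬p is T. ✗
— 2 worlds.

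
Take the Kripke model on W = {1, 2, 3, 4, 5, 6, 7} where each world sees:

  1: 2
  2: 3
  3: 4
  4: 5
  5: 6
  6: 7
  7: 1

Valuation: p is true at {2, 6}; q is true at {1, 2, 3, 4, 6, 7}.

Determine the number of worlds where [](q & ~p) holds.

4

1: successors {2}; q & ~p there: 2:F. ✗
2: successors {3}; q & ~p there: 3:T. ✓
3: successors {4}; q & ~p there: 4:T. ✓
4: successors {5}; q & ~p there: 5:F. ✗
5: successors {6}; q & ~p there: 6:F. ✗
6: successors {7}; q & ~p there: 7:T. ✓
7: successors {1}; q & ~p there: 1:T. ✓
Satisfying worlds: {2, 3, 6, 7}.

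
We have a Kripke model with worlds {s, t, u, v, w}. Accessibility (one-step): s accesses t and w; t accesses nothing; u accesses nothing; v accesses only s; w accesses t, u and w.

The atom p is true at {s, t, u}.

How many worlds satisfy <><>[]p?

3

s: successors {t, w}; <>[]p there: t:F, w:T. ✓
t: no successors, so <><>[]p fails. ✗
u: no successors, so <><>[]p fails. ✗
v: successors {s}; <>[]p there: s:T. ✓
w: successors {t, u, w}; <>[]p there: t:F, u:F, w:T. ✓
Satisfying worlds: {s, v, w}.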